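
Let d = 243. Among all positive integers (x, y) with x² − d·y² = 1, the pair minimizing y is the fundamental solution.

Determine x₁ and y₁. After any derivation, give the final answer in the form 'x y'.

√243 = [15; 1,1,2,3,15,3,2,1,1,30, …], period ℓ=10 (even) → k=9
i=0: a=15 ⇒ p=15, q=1
…
i=4: a=3 ⇒ p=265, q=17
i=5: a=15 ⇒ p=4053, q=260
…
i=8: a=1 ⇒ p=41325, q=2651
i=9: a=1 ⇒ p=70226, q=4505
→ (70226, 4505).  Check: 70226²=4931691076, 243·4505²=4931691075, difference 1.

70226 4505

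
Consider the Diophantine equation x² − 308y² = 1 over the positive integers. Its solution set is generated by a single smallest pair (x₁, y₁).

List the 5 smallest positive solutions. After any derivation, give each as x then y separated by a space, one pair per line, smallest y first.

351 20
246401 14040
172973151 9856060
121426905601 6918940080
85241514758751 4857086080100

√308 → a₀=17, period (1,1,4,1,1,34); ℓ=6 even so k=5
k=0  a_k=17  p_k/q_k = 17/1
k=1  a_k=1  p_k/q_k = 18/1
…
k=4  a_k=1  p_k/q_k = 193/11
k=5  a_k=1  p_k/q_k = 351/20
(x₁, y₁) = (351, 20);  351² − 308·20² = 1 ✓
(351+20√308)^2 = 246401 + 14040√308
(351+20√308)^3 = 172973151 + 9856060√308
(351+20√308)^4 = 121426905601 + 6918940080√308
(351+20√308)^5 = 85241514758751 + 4857086080100√308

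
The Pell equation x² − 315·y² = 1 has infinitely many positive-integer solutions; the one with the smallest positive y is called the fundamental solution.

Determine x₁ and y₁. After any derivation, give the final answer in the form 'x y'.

71 4

√315 → a₀=17, period (1,2,1,34); ℓ=4 even so k=3
k=0  a_k=17  p_k/q_k = 17/1
k=1  a_k=1  p_k/q_k = 18/1
k=2  a_k=2  p_k/q_k = 53/3
k=3  a_k=1  p_k/q_k = 71/4
(x₁, y₁) = (71, 4);  71² − 315·4² = 1 ✓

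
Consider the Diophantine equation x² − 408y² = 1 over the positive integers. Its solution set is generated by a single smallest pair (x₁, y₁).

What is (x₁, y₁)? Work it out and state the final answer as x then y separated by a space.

[20; 5,40] for √408; ℓ=2 ⇒ convergent index 1
k=0  a_k=20  p_k/q_k = 20/1
k=1  a_k=5  p_k/q_k = 101/5
→ (101, 5).  Check: 101²=10201, 408·5²=10200, difference 1.

101 5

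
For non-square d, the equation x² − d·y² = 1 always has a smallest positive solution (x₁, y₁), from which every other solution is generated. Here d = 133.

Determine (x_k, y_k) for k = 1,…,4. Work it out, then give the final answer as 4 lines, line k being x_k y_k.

√133 = [11; 1,1,7,5,1,…,1,1,22, …], period ℓ=16 (even) → k=15
k=0  a_k=11  p_k/q_k = 11/1
k=1  a_k=1  p_k/q_k = 12/1
…
k=3  a_k=7  p_k/q_k = 173/15
k=4  a_k=5  p_k/q_k = 888/77
…
k=13  a_k=7  p_k/q_k = 1210008/104921
k=14  a_k=1  p_k/q_k = 1378591/119539
k=15  a_k=1  p_k/q_k = 2588599/224460
→ (2588599, 224460).  Check: 2588599²=6700844782801, 133·224460²=6700844782800, difference 1.
n=2: (2588599,224460)∘(2588599,224460) = (2588599·2588599+133·224460·224460, 2588599·224460+224460·2588599) = (13401689565601,1162073863080)
n=3: (13401689565601,1162073863080)∘(2588599,224460) = (2588599·13401689565601+133·224460·1162073863080, 2588599·1162073863080+224460·13401689565601) = (69383200415647777399,6016286479789825380)
n=4: (69383200415647777399,6016286479789825380)∘(2588599,224460) = (2588599·69383200415647777399+133·224460·6016286479789825380, 2588599·6016286479789825380+224460·69383200415647777399) = (359210566425477440164982401,31147506330593762303822160)

2588599 224460
13401689565601 1162073863080
69383200415647777399 6016286479789825380
359210566425477440164982401 31147506330593762303822160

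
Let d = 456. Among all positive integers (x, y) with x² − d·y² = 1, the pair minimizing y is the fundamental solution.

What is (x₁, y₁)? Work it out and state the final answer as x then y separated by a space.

√456 = [21; 2,1,4,1,2,42, …], period ℓ=6 (even) → k=5
i=0: a=21 ⇒ p=21, q=1
…
i=2: a=1 ⇒ p=64, q=3
i=3: a=4 ⇒ p=299, q=14
i=4: a=1 ⇒ p=363, q=17
i=5: a=2 ⇒ p=1025, q=48
(x₁, y₁) = (1025, 48);  1025² − 456·48² = 1 ✓

1025 48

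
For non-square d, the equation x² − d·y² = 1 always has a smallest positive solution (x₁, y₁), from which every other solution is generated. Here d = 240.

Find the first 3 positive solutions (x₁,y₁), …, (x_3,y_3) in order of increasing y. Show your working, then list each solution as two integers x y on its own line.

31 2
1921 124
119071 7686

d=240: √d = [15; 2,30] (ℓ=2, even), read p_1/q_1
i=0: a=15 ⇒ p=15, q=1
i=1: a=2 ⇒ p=31, q=2
(x₁, y₁) = (31, 2);  31² − 240·2² = 1 ✓
(x_2, y_2) = (31·31 + 240·2·2, 31·2 + 2·31) = (1921, 124)
(x_3, y_3) = (31·1921 + 240·2·124, 31·124 + 2·1921) = (119071, 7686)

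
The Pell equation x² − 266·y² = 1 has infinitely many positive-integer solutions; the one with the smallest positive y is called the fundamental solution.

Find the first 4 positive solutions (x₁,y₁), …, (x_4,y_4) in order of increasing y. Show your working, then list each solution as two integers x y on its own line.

[16; 3,4,3,32] for √266; ℓ=4 ⇒ convergent index 3
step 0: (16, 1)  from 16·(1,0) + (0,1)
…
step 2: (212, 13)  from 4·(49,3) + (16,1)
step 3: (685, 42)  from 3·(212,13) + (49,3)
(x₁, y₁) = (685, 42);  685² − 266·42² = 1 ✓
k=2:  x_2 = 685·685+266·42·42 = 938449,  y_2 = 685·42+42·685 = 57540
k=3:  x_3 = 685·938449+266·42·57540 = 1285674445,  y_3 = 685·57540+42·938449 = 78829758
k=4:  x_4 = 685·1285674445+266·42·78829758 = 1761373051201,  y_4 = 685·78829758+42·1285674445 = 107996710920

685 42
938449 57540
1285674445 78829758
1761373051201 107996710920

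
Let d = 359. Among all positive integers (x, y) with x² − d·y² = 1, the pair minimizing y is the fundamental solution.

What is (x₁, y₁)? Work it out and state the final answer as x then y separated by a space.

[18; 1,17,1,36] for √359; ℓ=4 ⇒ convergent index 3
k=0  a_k=18  p_k/q_k = 18/1
…
k=2  a_k=17  p_k/q_k = 341/18
k=3  a_k=1  p_k/q_k = 360/19
→ (360, 19).  Check: 360²=129600, 359·19²=129599, difference 1.

360 19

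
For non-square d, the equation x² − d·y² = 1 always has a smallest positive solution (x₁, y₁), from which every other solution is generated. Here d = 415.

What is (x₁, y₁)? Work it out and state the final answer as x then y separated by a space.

18412804 903849

√415 → a₀=20, period (2,1,2,4,6,…,1,2,40); ℓ=16 even so k=15
a_0=20:  p_0=20·1+0=20,  q_0=20·0+1=1
a_1=2:  p_1=2·20+1=41,  q_1=2·1+0=2
…
a_3=2:  p_3=2·61+41=163,  q_3=2·3+2=8
a_4=4:  p_4=4·163+61=713,  q_4=4·8+3=35
a_5=6:  p_5=6·713+163=4441,  q_5=6·35+8=218
…
a_7=1:  p_7=1·5154+4441=9595,  q_7=1·253+218=471
a_8=3:  p_8=3·9595+5154=33939,  q_8=3·471+253=1666
…
a_10=1:  p_10=1·43534+33939=77473,  q_10=1·2137+1666=3803
a_11=6:  p_11=6·77473+43534=508372,  q_11=6·3803+2137=24955
a_12=4:  p_12=4·508372+77473=2110961,  q_12=4·24955+3803=103623
a_13=2:  p_13=2·2110961+508372=4730294,  q_13=2·103623+24955=232201
a_14=1:  p_14=1·4730294+2110961=6841255,  q_14=1·232201+103623=335824
a_15=2:  p_15=2·6841255+4730294=18412804,  q_15=2·335824+232201=903849
fundamental: x₁=18412804, y₁=903849  (since 339031351142416 − 415·816943014801 = 1)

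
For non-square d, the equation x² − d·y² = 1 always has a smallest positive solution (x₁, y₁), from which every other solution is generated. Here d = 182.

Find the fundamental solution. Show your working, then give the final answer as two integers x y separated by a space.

27 2

d=182: √d = [13; 2,26] (ℓ=2, even), read p_1/q_1
a_0=13:  p_0=13·1+0=13,  q_0=13·0+1=1
a_1=2:  p_1=2·13+1=27,  q_1=2·1+0=2
(x₁, y₁) = (27, 2);  27² − 182·2² = 1 ✓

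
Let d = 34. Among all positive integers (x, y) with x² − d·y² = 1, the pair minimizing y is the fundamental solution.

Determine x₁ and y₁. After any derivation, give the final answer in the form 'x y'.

√34 = [5; 1,4,1,10, …], period ℓ=4 (even) → k=3
k=0  a_k=5  p_k/q_k = 5/1
…
k=2  a_k=4  p_k/q_k = 29/5
k=3  a_k=1  p_k/q_k = 35/6
→ (35, 6).  Check: 35²=1225, 34·6²=1224, difference 1.

35 6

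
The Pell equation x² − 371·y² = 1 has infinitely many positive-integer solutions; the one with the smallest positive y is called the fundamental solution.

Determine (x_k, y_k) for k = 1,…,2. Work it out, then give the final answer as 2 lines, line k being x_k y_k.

d=371: √d = [19; 3,1,4,1,3,38] (ℓ=6, even), read p_5/q_5
a_0=19:  p_0=19·1+0=19,  q_0=19·0+1=1
a_1=3:  p_1=3·19+1=58,  q_1=3·1+0=3
a_2=1:  p_2=1·58+19=77,  q_2=1·3+1=4
a_3=4:  p_3=4·77+58=366,  q_3=4·4+3=19
a_4=1:  p_4=1·366+77=443,  q_4=1·19+4=23
a_5=3:  p_5=3·443+366=1695,  q_5=3·23+19=88
→ (1695, 88).  Check: 1695²=2873025, 371·88²=2873024, difference 1.
(x_2, y_2) = (1695·1695 + 371·88·88, 1695·88 + 88·1695) = (5746049, 298320)

1695 88
5746049 298320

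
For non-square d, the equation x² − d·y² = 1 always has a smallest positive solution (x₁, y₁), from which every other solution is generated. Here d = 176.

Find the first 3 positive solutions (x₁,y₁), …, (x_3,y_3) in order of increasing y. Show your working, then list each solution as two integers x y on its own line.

[13; 3,1,3,26] for √176; ℓ=4 ⇒ convergent index 3
a_0=13:  p_0=13·1+0=13,  q_0=13·0+1=1
a_1=3:  p_1=3·13+1=40,  q_1=3·1+0=3
a_2=1:  p_2=1·40+13=53,  q_2=1·3+1=4
a_3=3:  p_3=3·53+40=199,  q_3=3·4+3=15
fundamental: x₁=199, y₁=15  (since 39601 − 176·225 = 1)
k=2:  x_2 = 199·199+176·15·15 = 79201,  y_2 = 199·15+15·199 = 5970
k=3:  x_3 = 199·79201+176·15·5970 = 31521799,  y_3 = 199·5970+15·79201 = 2376045

199 15
79201 5970
31521799 2376045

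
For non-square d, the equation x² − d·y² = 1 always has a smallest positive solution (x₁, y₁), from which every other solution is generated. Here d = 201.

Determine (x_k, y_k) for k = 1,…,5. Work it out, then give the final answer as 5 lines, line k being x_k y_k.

√201 → a₀=14, period (5,1,1,1,2,…,1,5,28); ℓ=14 even so k=13
i=0: a=14 ⇒ p=14, q=1
…
i=4: a=1 ⇒ p=241, q=17
i=5: a=2 ⇒ p=638, q=45
…
i=7: a=8 ⇒ p=7670, q=541
…
i=12: a=1 ⇒ p=91402, q=6447
i=13: a=5 ⇒ p=515095, q=36332
→ (515095, 36332).  Check: 515095²=265322859025, 201·36332²=265322859024, difference 1.
k=2:  x_2 = 515095·515095+201·36332·36332 = 530645718049,  y_2 = 515095·36332+36332·515095 = 37428863080
k=3:  x_3 = 515095·530645718049+201·36332·37428863080 = 546665912276384215,  y_3 = 515095·37428863080+36332·530645718049 = 38558840456348868
k=4:  x_4 = 515095·546665912276384215+201·36332·38558840456348868 = 563169756167477608732801,  y_4 = 515095·38558840456348868+36332·546665912276384215 = 39722931849688611461840
k=5:  x_5 = 515095·563169756167477608732801+201·36332·39722931849688611461840 = 580171851105627091828167877975,  y_5 = 515095·39722931849688611461840+36332·563169756167477608732801 = 40922167162192151801416600732

515095 36332
530645718049 37428863080
546665912276384215 38558840456348868
563169756167477608732801 39722931849688611461840
580171851105627091828167877975 40922167162192151801416600732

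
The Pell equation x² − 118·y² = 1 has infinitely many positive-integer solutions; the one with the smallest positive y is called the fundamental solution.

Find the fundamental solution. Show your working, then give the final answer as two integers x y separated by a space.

306917 28254

d=118: √d = [10; 1,6,3,2,10,2,3,6,1,20] (ℓ=10, even), read p_9/q_9
i=0: a=10 ⇒ p=10, q=1
i=1: a=1 ⇒ p=11, q=1
…
i=3: a=3 ⇒ p=239, q=22
i=4: a=2 ⇒ p=554, q=51
…
i=6: a=2 ⇒ p=12112, q=1115
…
i=8: a=6 ⇒ p=264802, q=24377
i=9: a=1 ⇒ p=306917, q=28254
fundamental: x₁=306917, y₁=28254  (since 94198044889 − 118·798288516 = 1)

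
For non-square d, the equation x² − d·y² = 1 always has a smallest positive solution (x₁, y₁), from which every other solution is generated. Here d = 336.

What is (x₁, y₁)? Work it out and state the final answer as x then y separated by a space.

d=336: √d = [18; 3,36] (ℓ=2, even), read p_1/q_1
a_0=18:  p_0=18·1+0=18,  q_0=18·0+1=1
a_1=3:  p_1=3·18+1=55,  q_1=3·1+0=3
(x₁, y₁) = (55, 3);  55² − 336·3² = 1 ✓

55 3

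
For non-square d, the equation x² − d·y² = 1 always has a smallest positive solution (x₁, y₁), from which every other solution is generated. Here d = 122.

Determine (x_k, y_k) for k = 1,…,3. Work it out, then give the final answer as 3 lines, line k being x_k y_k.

243 22
118097 10692
57394899 5196290

√122 → a₀=11, period (22); ℓ=1 odd so k=1
step 0: (11, 1)  from 11·(1,0) + (0,1)
step 1: (243, 22)  from 22·(11,1) + (1,0)
(x₁, y₁) = (243, 22);  243² − 122·22² = 1 ✓
(x_2, y_2) = (243·243 + 122·22·22, 243·22 + 22·243) = (118097, 10692)
(x_3, y_3) = (243·118097 + 122·22·10692, 243·10692 + 22·118097) = (57394899, 5196290)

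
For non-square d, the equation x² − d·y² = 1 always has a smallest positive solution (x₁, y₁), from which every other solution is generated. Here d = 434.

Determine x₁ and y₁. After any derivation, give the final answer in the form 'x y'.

√434 = [20; 1,4,1,40, …], period ℓ=4 (even) → k=3
k=0  a_k=20  p_k/q_k = 20/1
…
k=2  a_k=4  p_k/q_k = 104/5
k=3  a_k=1  p_k/q_k = 125/6
→ (125, 6).  Check: 125²=15625, 434·6²=15624, difference 1.

125 6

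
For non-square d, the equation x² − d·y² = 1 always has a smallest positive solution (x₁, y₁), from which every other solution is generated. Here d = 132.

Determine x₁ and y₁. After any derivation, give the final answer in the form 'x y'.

√132 = [11; 2,22, …], period ℓ=2 (even) → k=1
step 0: (11, 1)  from 11·(1,0) + (0,1)
step 1: (23, 2)  from 2·(11,1) + (1,0)
fundamental: x₁=23, y₁=2  (since 529 − 132·4 = 1)

23 2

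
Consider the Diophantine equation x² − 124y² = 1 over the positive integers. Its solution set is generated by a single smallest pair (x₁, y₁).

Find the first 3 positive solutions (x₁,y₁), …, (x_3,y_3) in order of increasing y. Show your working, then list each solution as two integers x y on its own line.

√124 → a₀=11, period (7,2,1,1,1,…,2,7,22); ℓ=16 even so k=15
a_0=11:  p_0=11·1+0=11,  q_0=11·0+1=1
a_1=7:  p_1=7·11+1=78,  q_1=7·1+0=7
a_2=2:  p_2=2·78+11=167,  q_2=2·7+1=15
a_3=1:  p_3=1·167+78=245,  q_3=1·15+7=22
…
a_6=3:  p_6=3·657+412=2383,  q_6=3·59+37=214
…
a_14=2:  p_14=2·237042+152167=626251,  q_14=2·21287+13665=56239
a_15=7:  p_15=7·626251+237042=4620799,  q_15=7·56239+21287=414960
fundamental: x₁=4620799, y₁=414960  (since 21351783398401 − 124·172191801600 = 1)
(x_2, y_2) = (4620799·4620799 + 124·414960·414960, 4620799·414960 + 414960·4620799) = (42703566796801, 3834893506080)
(x_3, y_3) = (4620799·42703566796801 + 124·414960·3834893506080, 4620799·3834893506080 + 414960·42703566796801) = (394649197502177907199, 35440544156001500880)

4620799 414960
42703566796801 3834893506080
394649197502177907199 35440544156001500880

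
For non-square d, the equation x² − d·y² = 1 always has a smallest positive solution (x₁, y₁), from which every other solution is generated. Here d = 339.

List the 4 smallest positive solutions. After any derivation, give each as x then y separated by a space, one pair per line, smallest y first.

97970 5321
19196241799 1042596740
3761311617998090 204286405230279
736991398411349512801 40027878239778270520

√339 = [18; 2,2,2,1,17,1,2,2,2,36, …], period ℓ=10 (even) → k=9
k=0  a_k=18  p_k/q_k = 18/1
…
k=2  a_k=2  p_k/q_k = 92/5
…
k=7  a_k=2  p_k/q_k = 17252/937
k=8  a_k=2  p_k/q_k = 40359/2192
k=9  a_k=2  p_k/q_k = 97970/5321
fundamental: x₁=97970, y₁=5321  (since 9598120900 − 339·28313041 = 1)
(97970+5321√339)^2 = 19196241799 + 1042596740√339
(97970+5321√339)^3 = 3761311617998090 + 204286405230279√339
(97970+5321√339)^4 = 736991398411349512801 + 40027878239778270520√339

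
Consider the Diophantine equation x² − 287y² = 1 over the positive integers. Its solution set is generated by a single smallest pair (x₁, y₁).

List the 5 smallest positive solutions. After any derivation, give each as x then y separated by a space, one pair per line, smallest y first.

288 17
165887 9792
95550624 5640175
55036993537 3248731008
31701212726688 1871263420433

√287 → a₀=16, period (1,15,1,32); ℓ=4 even so k=3
k=0  a_k=16  p_k/q_k = 16/1
k=1  a_k=1  p_k/q_k = 17/1
k=2  a_k=15  p_k/q_k = 271/16
k=3  a_k=1  p_k/q_k = 288/17
→ (288, 17).  Check: 288²=82944, 287·17²=82943, difference 1.
(x_2, y_2) = (288·288 + 287·17·17, 288·17 + 17·288) = (165887, 9792)
(x_3, y_3) = (288·165887 + 287·17·9792, 288·9792 + 17·165887) = (95550624, 5640175)
(x_4, y_4) = (288·95550624 + 287·17·5640175, 288·5640175 + 17·95550624) = (55036993537, 3248731008)
(x_5, y_5) = (288·55036993537 + 287·17·3248731008, 288·3248731008 + 17·55036993537) = (31701212726688, 1871263420433)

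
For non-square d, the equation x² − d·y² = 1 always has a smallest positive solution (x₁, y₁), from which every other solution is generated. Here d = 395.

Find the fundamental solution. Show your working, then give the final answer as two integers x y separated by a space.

159 8

[19; 1,6,1,38] for √395; ℓ=4 ⇒ convergent index 3
i=0: a=19 ⇒ p=19, q=1
…
i=2: a=6 ⇒ p=139, q=7
i=3: a=1 ⇒ p=159, q=8
→ (159, 8).  Check: 159²=25281, 395·8²=25280, difference 1.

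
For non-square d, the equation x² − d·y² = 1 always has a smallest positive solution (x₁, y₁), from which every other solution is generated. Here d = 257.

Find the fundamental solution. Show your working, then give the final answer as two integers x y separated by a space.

513 32

d=257: √d = [16; 32] (ℓ=1, odd), read p_1/q_1
step 0: (16, 1)  from 16·(1,0) + (0,1)
step 1: (513, 32)  from 32·(16,1) + (1,0)
(x₁, y₁) = (513, 32);  513² − 257·32² = 1 ✓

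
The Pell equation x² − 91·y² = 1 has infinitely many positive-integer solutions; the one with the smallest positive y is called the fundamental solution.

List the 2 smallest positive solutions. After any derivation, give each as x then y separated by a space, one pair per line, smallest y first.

[9; 1,1,5,1,5,1,1,18] for √91; ℓ=8 ⇒ convergent index 7
i=0: a=9 ⇒ p=9, q=1
…
i=2: a=1 ⇒ p=19, q=2
i=3: a=5 ⇒ p=105, q=11
…
i=5: a=5 ⇒ p=725, q=76
i=6: a=1 ⇒ p=849, q=89
i=7: a=1 ⇒ p=1574, q=165
fundamental: x₁=1574, y₁=165  (since 2477476 − 91·27225 = 1)
(1574+165√91)^2 = 4954951 + 519420√91

1574 165
4954951 519420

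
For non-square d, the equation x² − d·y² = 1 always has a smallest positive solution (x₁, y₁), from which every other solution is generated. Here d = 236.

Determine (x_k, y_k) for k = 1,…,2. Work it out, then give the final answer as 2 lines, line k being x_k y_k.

√236 → a₀=15, period (2,1,3,5,1,6,1,5,3,1,2,30); ℓ=12 even so k=11
k=0  a_k=15  p_k/q_k = 15/1
k=1  a_k=2  p_k/q_k = 31/2
k=2  a_k=1  p_k/q_k = 46/3
k=3  a_k=3  p_k/q_k = 169/11
k=4  a_k=5  p_k/q_k = 891/58
k=5  a_k=1  p_k/q_k = 1060/69
k=6  a_k=6  p_k/q_k = 7251/472
…
k=8  a_k=5  p_k/q_k = 48806/3177
k=9  a_k=3  p_k/q_k = 154729/10072
k=10  a_k=1  p_k/q_k = 203535/13249
k=11  a_k=2  p_k/q_k = 561799/36570
fundamental: x₁=561799, y₁=36570  (since 315618116401 − 236·1337364900 = 1)
(561799+36570√236)^2 = 631236232801 + 41089978860√236

561799 36570
631236232801 41089978860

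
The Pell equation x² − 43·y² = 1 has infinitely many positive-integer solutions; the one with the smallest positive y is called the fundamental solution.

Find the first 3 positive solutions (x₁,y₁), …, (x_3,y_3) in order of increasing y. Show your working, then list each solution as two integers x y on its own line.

3482 531
24248647 3697884
168867574226 25752063645

√43 = [6; 1,1,3,1,5,1,3,1,1,12, …], period ℓ=10 (even) → k=9
k=0  a_k=6  p_k/q_k = 6/1
k=1  a_k=1  p_k/q_k = 7/1
k=2  a_k=1  p_k/q_k = 13/2
…
k=4  a_k=1  p_k/q_k = 59/9
k=5  a_k=5  p_k/q_k = 341/52
…
k=8  a_k=1  p_k/q_k = 1941/296
k=9  a_k=1  p_k/q_k = 3482/531
fundamental: x₁=3482, y₁=531  (since 12124324 − 43·281961 = 1)
k=2:  x_2 = 3482·3482+43·531·531 = 24248647,  y_2 = 3482·531+531·3482 = 3697884
k=3:  x_3 = 3482·24248647+43·531·3697884 = 168867574226,  y_3 = 3482·3697884+531·24248647 = 25752063645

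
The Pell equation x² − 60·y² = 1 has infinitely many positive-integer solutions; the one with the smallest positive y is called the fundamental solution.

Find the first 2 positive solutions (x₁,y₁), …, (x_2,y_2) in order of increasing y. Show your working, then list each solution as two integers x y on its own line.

√60 = [7; 1,2,1,14, …], period ℓ=4 (even) → k=3
step 0: (7, 1)  from 7·(1,0) + (0,1)
…
step 2: (23, 3)  from 2·(8,1) + (7,1)
step 3: (31, 4)  from 1·(23,3) + (8,1)
(x₁, y₁) = (31, 4);  31² − 60·4² = 1 ✓
(31+4√60)^2 = 1921 + 248√60

31 4
1921 248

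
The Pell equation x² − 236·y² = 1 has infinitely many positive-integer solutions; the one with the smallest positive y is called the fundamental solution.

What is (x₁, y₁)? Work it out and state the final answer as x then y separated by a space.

561799 36570

[15; 2,1,3,5,1,6,1,5,3,1,2,30] for √236; ℓ=12 ⇒ convergent index 11
k=0  a_k=15  p_k/q_k = 15/1
…
k=3  a_k=3  p_k/q_k = 169/11
k=4  a_k=5  p_k/q_k = 891/58
…
k=10  a_k=1  p_k/q_k = 203535/13249
k=11  a_k=2  p_k/q_k = 561799/36570
→ (561799, 36570).  Check: 561799²=315618116401, 236·36570²=315618116400, difference 1.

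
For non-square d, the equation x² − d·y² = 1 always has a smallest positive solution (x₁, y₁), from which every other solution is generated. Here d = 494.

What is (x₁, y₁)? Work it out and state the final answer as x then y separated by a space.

73035 3286

√494 = [22; 4,2,2,1,2,1,2,2,4,44, …], period ℓ=10 (even) → k=9
step 0: (22, 1)  from 22·(1,0) + (0,1)
…
step 2: (200, 9)  from 2·(89,4) + (22,1)
step 3: (489, 22)  from 2·(200,9) + (89,4)
step 4: (689, 31)  from 1·(489,22) + (200,9)
step 5: (1867, 84)  from 2·(689,31) + (489,22)
step 6: (2556, 115)  from 1·(1867,84) + (689,31)
step 7: (6979, 314)  from 2·(2556,115) + (1867,84)
step 8: (16514, 743)  from 2·(6979,314) + (2556,115)
step 9: (73035, 3286)  from 4·(16514,743) + (6979,314)
(x₁, y₁) = (73035, 3286);  73035² − 494·3286² = 1 ✓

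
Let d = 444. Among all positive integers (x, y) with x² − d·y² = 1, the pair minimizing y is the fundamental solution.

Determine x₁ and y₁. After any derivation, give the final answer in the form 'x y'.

295 14

√444 → a₀=21, period (14,42); ℓ=2 even so k=1
a_0=21:  p_0=21·1+0=21,  q_0=21·0+1=1
a_1=14:  p_1=14·21+1=295,  q_1=14·1+0=14
fundamental: x₁=295, y₁=14  (since 87025 − 444·196 = 1)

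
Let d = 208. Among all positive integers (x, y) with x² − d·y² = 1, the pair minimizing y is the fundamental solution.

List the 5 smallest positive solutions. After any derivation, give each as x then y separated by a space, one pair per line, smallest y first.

649 45
842401 58410
1093435849 75816135
1419278889601 98409284820
1842222905266249 127735175880225

√208 → a₀=14, period (2,2,1,2,2,28); ℓ=6 even so k=5
i=0: a=14 ⇒ p=14, q=1
…
i=3: a=1 ⇒ p=101, q=7
i=4: a=2 ⇒ p=274, q=19
i=5: a=2 ⇒ p=649, q=45
fundamental: x₁=649, y₁=45  (since 421201 − 208·2025 = 1)
(x_2, y_2) = (649·649 + 208·45·45, 649·45 + 45·649) = (842401, 58410)
(x_3, y_3) = (649·842401 + 208·45·58410, 649·58410 + 45·842401) = (1093435849, 75816135)
(x_4, y_4) = (649·1093435849 + 208·45·75816135, 649·75816135 + 45·1093435849) = (1419278889601, 98409284820)
(x_5, y_5) = (649·1419278889601 + 208·45·98409284820, 649·98409284820 + 45·1419278889601) = (1842222905266249, 127735175880225)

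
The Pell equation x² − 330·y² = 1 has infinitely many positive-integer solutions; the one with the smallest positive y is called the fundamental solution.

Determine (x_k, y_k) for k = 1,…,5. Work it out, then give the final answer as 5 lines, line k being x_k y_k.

[18; 6,36] for √330; ℓ=2 ⇒ convergent index 1
k=0  a_k=18  p_k/q_k = 18/1
k=1  a_k=6  p_k/q_k = 109/6
fundamental: x₁=109, y₁=6  (since 11881 − 330·36 = 1)
n=2: (109,6)∘(109,6) = (109·109+330·6·6, 109·6+6·109) = (23761,1308)
n=3: (23761,1308)∘(109,6) = (109·23761+330·6·1308, 109·1308+6·23761) = (5179789,285138)
n=4: (5179789,285138)∘(109,6) = (109·5179789+330·6·285138, 109·285138+6·5179789) = (1129170241,62158776)
n=5: (1129170241,62158776)∘(109,6) = (109·1129170241+330·6·62158776, 109·62158776+6·1129170241) = (246153932749,13550328030)

109 6
23761 1308
5179789 285138
1129170241 62158776
246153932749 13550328030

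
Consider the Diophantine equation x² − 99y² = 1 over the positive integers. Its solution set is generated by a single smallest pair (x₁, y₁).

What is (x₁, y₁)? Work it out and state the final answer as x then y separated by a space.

√99 → a₀=9, period (1,18); ℓ=2 even so k=1
i=0: a=9 ⇒ p=9, q=1
i=1: a=1 ⇒ p=10, q=1
fundamental: x₁=10, y₁=1  (since 100 − 99·1 = 1)

10 1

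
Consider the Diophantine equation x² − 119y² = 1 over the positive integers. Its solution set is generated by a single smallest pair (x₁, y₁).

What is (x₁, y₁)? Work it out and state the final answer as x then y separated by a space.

√119 = [10; 1,9,1,20, …], period ℓ=4 (even) → k=3
a_0=10:  p_0=10·1+0=10,  q_0=10·0+1=1
a_1=1:  p_1=1·10+1=11,  q_1=1·1+0=1
a_2=9:  p_2=9·11+10=109,  q_2=9·1+1=10
a_3=1:  p_3=1·109+11=120,  q_3=1·10+1=11
(x₁, y₁) = (120, 11);  120² − 119·11² = 1 ✓

120 11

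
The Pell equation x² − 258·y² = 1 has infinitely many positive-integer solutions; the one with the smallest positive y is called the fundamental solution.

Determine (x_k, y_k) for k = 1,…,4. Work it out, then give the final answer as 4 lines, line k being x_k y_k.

√258 → a₀=16, period (16,32); ℓ=2 even so k=1
step 0: (16, 1)  from 16·(1,0) + (0,1)
step 1: (257, 16)  from 16·(16,1) + (1,0)
fundamental: x₁=257, y₁=16  (since 66049 − 258·256 = 1)
n=2: (257,16)∘(257,16) = (257·257+258·16·16, 257·16+16·257) = (132097,8224)
n=3: (132097,8224)∘(257,16) = (257·132097+258·16·8224, 257·8224+16·132097) = (67897601,4227120)
n=4: (67897601,4227120)∘(257,16) = (257·67897601+258·16·4227120, 257·4227120+16·67897601) = (34899234817,2172731456)

257 16
132097 8224
67897601 4227120
34899234817 2172731456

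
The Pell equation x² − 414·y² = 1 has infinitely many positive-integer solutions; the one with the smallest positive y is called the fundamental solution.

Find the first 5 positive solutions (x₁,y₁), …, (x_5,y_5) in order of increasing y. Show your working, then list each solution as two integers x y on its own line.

√414 → a₀=20, period (2,1,7,2,7,1,2,40); ℓ=8 even so k=7
k=0  a_k=20  p_k/q_k = 20/1
k=1  a_k=2  p_k/q_k = 41/2
…
k=3  a_k=7  p_k/q_k = 468/23
…
k=6  a_k=1  p_k/q_k = 8444/415
k=7  a_k=2  p_k/q_k = 24335/1196
→ (24335, 1196).  Check: 24335²=592192225, 414·1196²=592192224, difference 1.
(24335+1196√414)^2 = 1184384449 + 58209320√414
(24335+1196√414)^3 = 57643991108495 + 2833047603204√414
(24335+1196√414)^4 = 2805533046066067201 + 137884426789729360√414
(24335+1196√414)^5 = 136545293294391499564175 + 6710835049023080347996√414

24335 1196
1184384449 58209320
57643991108495 2833047603204
2805533046066067201 137884426789729360
136545293294391499564175 6710835049023080347996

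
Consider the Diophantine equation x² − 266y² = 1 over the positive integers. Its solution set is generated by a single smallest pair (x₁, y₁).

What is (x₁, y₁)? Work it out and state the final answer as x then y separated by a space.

685 42

[16; 3,4,3,32] for √266; ℓ=4 ⇒ convergent index 3
a_0=16:  p_0=16·1+0=16,  q_0=16·0+1=1
…
a_2=4:  p_2=4·49+16=212,  q_2=4·3+1=13
a_3=3:  p_3=3·212+49=685,  q_3=3·13+3=42
→ (685, 42).  Check: 685²=469225, 266·42²=469224, difference 1.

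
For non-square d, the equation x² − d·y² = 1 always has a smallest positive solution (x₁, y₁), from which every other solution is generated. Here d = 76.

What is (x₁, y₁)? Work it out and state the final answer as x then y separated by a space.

57799 6630

√76 = [8; 1,2,1,1,5,4,5,1,1,2,1,16, …], period ℓ=12 (even) → k=11
i=0: a=8 ⇒ p=8, q=1
i=1: a=1 ⇒ p=9, q=1
i=2: a=2 ⇒ p=26, q=3
…
i=4: a=1 ⇒ p=61, q=7
i=5: a=5 ⇒ p=340, q=39
i=6: a=4 ⇒ p=1421, q=163
…
i=8: a=1 ⇒ p=8866, q=1017
i=9: a=1 ⇒ p=16311, q=1871
i=10: a=2 ⇒ p=41488, q=4759
i=11: a=1 ⇒ p=57799, q=6630
(x₁, y₁) = (57799, 6630);  57799² − 76·6630² = 1 ✓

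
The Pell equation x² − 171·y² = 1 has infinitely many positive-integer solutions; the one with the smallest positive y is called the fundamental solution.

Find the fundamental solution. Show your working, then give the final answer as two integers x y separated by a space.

170 13

√171 = [13; 13,26, …], period ℓ=2 (even) → k=1
a_0=13:  p_0=13·1+0=13,  q_0=13·0+1=1
a_1=13:  p_1=13·13+1=170,  q_1=13·1+0=13
(x₁, y₁) = (170, 13);  170² − 171·13² = 1 ✓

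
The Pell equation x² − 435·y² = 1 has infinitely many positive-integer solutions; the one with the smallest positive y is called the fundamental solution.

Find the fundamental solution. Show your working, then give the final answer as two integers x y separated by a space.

√435 = [20; 1,5,1,40, …], period ℓ=4 (even) → k=3
k=0  a_k=20  p_k/q_k = 20/1
…
k=2  a_k=5  p_k/q_k = 125/6
k=3  a_k=1  p_k/q_k = 146/7
fundamental: x₁=146, y₁=7  (since 21316 − 435·49 = 1)

146 7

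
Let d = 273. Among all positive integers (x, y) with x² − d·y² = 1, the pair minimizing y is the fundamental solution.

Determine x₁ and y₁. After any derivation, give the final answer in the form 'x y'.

727 44

√273 → a₀=16, period (1,1,10,1,1,32); ℓ=6 even so k=5
i=0: a=16 ⇒ p=16, q=1
i=1: a=1 ⇒ p=17, q=1
i=2: a=1 ⇒ p=33, q=2
…
i=4: a=1 ⇒ p=380, q=23
i=5: a=1 ⇒ p=727, q=44
(x₁, y₁) = (727, 44);  727² − 273·44² = 1 ✓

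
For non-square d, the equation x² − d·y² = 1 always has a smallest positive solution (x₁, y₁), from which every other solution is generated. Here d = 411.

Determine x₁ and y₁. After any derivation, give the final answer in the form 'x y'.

49730 2453

[20; 3,1,1,1,19,1,1,1,3,40] for √411; ℓ=10 ⇒ convergent index 9
a_0=20:  p_0=20·1+0=20,  q_0=20·0+1=1
a_1=3:  p_1=3·20+1=61,  q_1=3·1+0=3
…
a_8=1:  p_8=1·8981+4602=13583,  q_8=1·443+227=670
a_9=3:  p_9=3·13583+8981=49730,  q_9=3·670+443=2453
fundamental: x₁=49730, y₁=2453  (since 2473072900 − 411·6017209 = 1)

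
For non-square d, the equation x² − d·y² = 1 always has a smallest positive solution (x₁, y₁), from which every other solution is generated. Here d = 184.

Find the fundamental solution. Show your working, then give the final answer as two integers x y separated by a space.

√184 → a₀=13, period (1,1,3,2,1,2,1,2,3,1,1,26); ℓ=12 even so k=11
i=0: a=13 ⇒ p=13, q=1
…
i=4: a=2 ⇒ p=217, q=16
i=5: a=1 ⇒ p=312, q=23
…
i=8: a=2 ⇒ p=3147, q=232
…
i=10: a=1 ⇒ p=13741, q=1013
i=11: a=1 ⇒ p=24335, q=1794
(x₁, y₁) = (24335, 1794);  24335² − 184·1794² = 1 ✓

24335 1794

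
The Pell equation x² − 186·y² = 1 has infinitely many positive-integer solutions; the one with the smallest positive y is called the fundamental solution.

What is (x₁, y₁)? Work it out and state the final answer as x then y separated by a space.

7501 550

[13; 1,1,1,3,4,3,1,1,1,26] for √186; ℓ=10 ⇒ convergent index 9
i=0: a=13 ⇒ p=13, q=1
…
i=3: a=1 ⇒ p=41, q=3
i=4: a=3 ⇒ p=150, q=11
i=5: a=4 ⇒ p=641, q=47
i=6: a=3 ⇒ p=2073, q=152
…
i=8: a=1 ⇒ p=4787, q=351
i=9: a=1 ⇒ p=7501, q=550
(x₁, y₁) = (7501, 550);  7501² − 186·550² = 1 ✓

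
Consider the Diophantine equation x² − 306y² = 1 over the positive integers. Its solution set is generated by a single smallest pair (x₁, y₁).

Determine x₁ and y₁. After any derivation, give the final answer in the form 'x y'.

d=306: √d = [17; 2,34] (ℓ=2, even), read p_1/q_1
k=0  a_k=17  p_k/q_k = 17/1
k=1  a_k=2  p_k/q_k = 35/2
→ (35, 2).  Check: 35²=1225, 306·2²=1224, difference 1.

35 2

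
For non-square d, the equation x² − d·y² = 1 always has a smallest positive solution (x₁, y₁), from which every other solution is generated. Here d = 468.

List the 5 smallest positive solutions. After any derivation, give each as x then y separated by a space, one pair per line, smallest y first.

d=468: √d = [21; 1,1,1,2,1,1,1,42] (ℓ=8, even), read p_7/q_7
a_0=21:  p_0=21·1+0=21,  q_0=21·0+1=1
a_1=1:  p_1=1·21+1=22,  q_1=1·1+0=1
a_2=1:  p_2=1·22+21=43,  q_2=1·1+1=2
…
a_4=2:  p_4=2·65+43=173,  q_4=2·3+2=8
a_5=1:  p_5=1·173+65=238,  q_5=1·8+3=11
a_6=1:  p_6=1·238+173=411,  q_6=1·11+8=19
a_7=1:  p_7=1·411+238=649,  q_7=1·19+11=30
→ (649, 30).  Check: 649²=421201, 468·30²=421200, difference 1.
k=2:  x_2 = 649·649+468·30·30 = 842401,  y_2 = 649·30+30·649 = 38940
k=3:  x_3 = 649·842401+468·30·38940 = 1093435849,  y_3 = 649·38940+30·842401 = 50544090
k=4:  x_4 = 649·1093435849+468·30·50544090 = 1419278889601,  y_4 = 649·50544090+30·1093435849 = 65606189880
k=5:  x_5 = 649·1419278889601+468·30·65606189880 = 1842222905266249,  y_5 = 649·65606189880+30·1419278889601 = 85156783920150

649 30
842401 38940
1093435849 50544090
1419278889601 65606189880
1842222905266249 85156783920150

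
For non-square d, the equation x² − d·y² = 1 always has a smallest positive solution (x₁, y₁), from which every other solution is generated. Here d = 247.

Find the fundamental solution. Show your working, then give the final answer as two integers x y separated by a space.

85292 5427

d=247: √d = [15; 1,2,1,1,9,1,9,1,1,2,1,30] (ℓ=12, even), read p_11/q_11
step 0: (15, 1)  from 15·(1,0) + (0,1)
…
step 3: (63, 4)  from 1·(47,3) + (16,1)
…
step 5: (1053, 67)  from 9·(110,7) + (63,4)
…
step 7: (11520, 733)  from 9·(1163,74) + (1053,67)
…
step 10: (61089, 3887)  from 2·(24203,1540) + (12683,807)
step 11: (85292, 5427)  from 1·(61089,3887) + (24203,1540)
(x₁, y₁) = (85292, 5427);  85292² − 247·5427² = 1 ✓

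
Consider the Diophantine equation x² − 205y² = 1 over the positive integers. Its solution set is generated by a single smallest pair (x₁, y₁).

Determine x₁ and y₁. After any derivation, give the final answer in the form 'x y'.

39689 2772

√205 → a₀=14, period (3,6,1,4,1,6,3,28); ℓ=8 even so k=7
a_0=14:  p_0=14·1+0=14,  q_0=14·0+1=1
…
a_4=4:  p_4=4·315+272=1532,  q_4=4·22+19=107
a_5=1:  p_5=1·1532+315=1847,  q_5=1·107+22=129
a_6=6:  p_6=6·1847+1532=12614,  q_6=6·129+107=881
a_7=3:  p_7=3·12614+1847=39689,  q_7=3·881+129=2772
(x₁, y₁) = (39689, 2772);  39689² − 205·2772² = 1 ✓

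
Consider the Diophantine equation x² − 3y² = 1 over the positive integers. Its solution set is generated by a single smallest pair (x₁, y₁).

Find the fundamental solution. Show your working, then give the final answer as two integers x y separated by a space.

√3 → a₀=1, period (1,2); ℓ=2 even so k=1
k=0  a_k=1  p_k/q_k = 1/1
k=1  a_k=1  p_k/q_k = 2/1
(x₁, y₁) = (2, 1);  2² − 3·1² = 1 ✓

2 1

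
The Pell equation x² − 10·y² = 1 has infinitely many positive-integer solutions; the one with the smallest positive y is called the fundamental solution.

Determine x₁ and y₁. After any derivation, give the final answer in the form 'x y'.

19 6

√10 → a₀=3, period (6); ℓ=1 odd so k=1
a_0=3:  p_0=3·1+0=3,  q_0=3·0+1=1
a_1=6:  p_1=6·3+1=19,  q_1=6·1+0=6
(x₁, y₁) = (19, 6);  19² − 10·6² = 1 ✓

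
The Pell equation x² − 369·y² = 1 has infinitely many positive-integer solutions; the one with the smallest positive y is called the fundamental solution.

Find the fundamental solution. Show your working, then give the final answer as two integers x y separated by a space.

8396801 437120

√369 → a₀=19, period (4,1,3,2,7,4,7,2,3,1,4,38); ℓ=12 even so k=11
k=0  a_k=19  p_k/q_k = 19/1
…
k=2  a_k=1  p_k/q_k = 96/5
k=3  a_k=3  p_k/q_k = 365/19
…
k=8  a_k=2  p_k/q_k = 393504/20485
…
k=10  a_k=1  p_k/q_k = 1758061/91521
k=11  a_k=4  p_k/q_k = 8396801/437120
→ (8396801, 437120).  Check: 8396801²=70506267033601, 369·437120²=70506267033600, difference 1.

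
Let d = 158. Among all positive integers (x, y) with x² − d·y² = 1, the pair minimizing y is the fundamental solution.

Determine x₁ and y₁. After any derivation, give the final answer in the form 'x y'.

d=158: √d = [12; 1,1,3,12,3,1,1,24] (ℓ=8, even), read p_7/q_7
i=0: a=12 ⇒ p=12, q=1
i=1: a=1 ⇒ p=13, q=1
i=2: a=1 ⇒ p=25, q=2
i=3: a=3 ⇒ p=88, q=7
…
i=6: a=1 ⇒ p=4412, q=351
i=7: a=1 ⇒ p=7743, q=616
fundamental: x₁=7743, y₁=616  (since 59954049 − 158·379456 = 1)

7743 616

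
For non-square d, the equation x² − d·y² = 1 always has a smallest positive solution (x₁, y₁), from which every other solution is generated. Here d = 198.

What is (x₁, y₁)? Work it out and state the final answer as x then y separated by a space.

197 14

√198 → a₀=14, period (14,28); ℓ=2 even so k=1
a_0=14:  p_0=14·1+0=14,  q_0=14·0+1=1
a_1=14:  p_1=14·14+1=197,  q_1=14·1+0=14
fundamental: x₁=197, y₁=14  (since 38809 − 198·196 = 1)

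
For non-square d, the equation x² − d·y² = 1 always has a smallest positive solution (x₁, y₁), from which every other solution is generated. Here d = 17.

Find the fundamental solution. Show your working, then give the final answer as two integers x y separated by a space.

[4; 8] for √17; ℓ=1 ⇒ convergent index 1
i=0: a=4 ⇒ p=4, q=1
i=1: a=8 ⇒ p=33, q=8
fundamental: x₁=33, y₁=8  (since 1089 − 17·64 = 1)

33 8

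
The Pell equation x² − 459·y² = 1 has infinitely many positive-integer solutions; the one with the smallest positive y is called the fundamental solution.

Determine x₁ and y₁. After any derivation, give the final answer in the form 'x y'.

d=459: √d = [21; 2,2,1,4,21,4,1,2,2,42] (ℓ=10, even), read p_9/q_9
i=0: a=21 ⇒ p=21, q=1
…
i=3: a=1 ⇒ p=150, q=7
…
i=5: a=21 ⇒ p=14997, q=700
…
i=7: a=1 ⇒ p=75692, q=3533
i=8: a=2 ⇒ p=212079, q=9899
i=9: a=2 ⇒ p=499850, q=23331
(x₁, y₁) = (499850, 23331);  499850² − 459·23331² = 1 ✓

499850 23331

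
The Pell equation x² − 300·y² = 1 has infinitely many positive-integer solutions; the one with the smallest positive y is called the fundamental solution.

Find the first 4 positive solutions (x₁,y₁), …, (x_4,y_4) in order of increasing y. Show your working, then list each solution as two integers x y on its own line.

1351 78
3650401 210756
9863382151 569462634
26650854921601 1538687826312

√300 = [17; 3,8,3,34, …], period ℓ=4 (even) → k=3
step 0: (17, 1)  from 17·(1,0) + (0,1)
step 1: (52, 3)  from 3·(17,1) + (1,0)
step 2: (433, 25)  from 8·(52,3) + (17,1)
step 3: (1351, 78)  from 3·(433,25) + (52,3)
→ (1351, 78).  Check: 1351²=1825201, 300·78²=1825200, difference 1.
(x_2, y_2) = (1351·1351 + 300·78·78, 1351·78 + 78·1351) = (3650401, 210756)
(x_3, y_3) = (1351·3650401 + 300·78·210756, 1351·210756 + 78·3650401) = (9863382151, 569462634)
(x_4, y_4) = (1351·9863382151 + 300·78·569462634, 1351·569462634 + 78·9863382151) = (26650854921601, 1538687826312)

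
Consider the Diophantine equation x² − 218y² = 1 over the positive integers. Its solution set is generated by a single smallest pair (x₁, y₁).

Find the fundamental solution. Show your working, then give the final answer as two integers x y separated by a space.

126003 8534

d=218: √d = [14; 1,3,3,1,28] (ℓ=5, odd), read p_9/q_9
a_0=14:  p_0=14·1+0=14,  q_0=14·0+1=1
a_1=1:  p_1=1·14+1=15,  q_1=1·1+0=1
…
a_3=3:  p_3=3·59+15=192,  q_3=3·4+1=13
a_4=1:  p_4=1·192+59=251,  q_4=1·13+4=17
…
a_6=1:  p_6=1·7220+251=7471,  q_6=1·489+17=506
a_7=3:  p_7=3·7471+7220=29633,  q_7=3·506+489=2007
a_8=3:  p_8=3·29633+7471=96370,  q_8=3·2007+506=6527
a_9=1:  p_9=1·96370+29633=126003,  q_9=1·6527+2007=8534
→ (126003, 8534).  Check: 126003²=15876756009, 218·8534²=15876756008, difference 1.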